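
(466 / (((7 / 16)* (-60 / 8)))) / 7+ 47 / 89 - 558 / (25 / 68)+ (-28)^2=-246457667 / 327075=-753.52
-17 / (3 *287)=-17 / 861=-0.02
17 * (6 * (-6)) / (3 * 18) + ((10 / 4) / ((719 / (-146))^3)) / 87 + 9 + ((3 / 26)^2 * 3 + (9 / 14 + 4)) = 119826766829801 / 51006955833652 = 2.35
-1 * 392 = -392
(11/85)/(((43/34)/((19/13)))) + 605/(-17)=-1683869/47515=-35.44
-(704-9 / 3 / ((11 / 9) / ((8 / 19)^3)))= -53102272 / 75449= -703.82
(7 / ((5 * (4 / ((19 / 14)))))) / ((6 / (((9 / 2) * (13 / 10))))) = 741 / 1600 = 0.46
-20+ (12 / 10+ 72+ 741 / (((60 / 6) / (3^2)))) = 7201 / 10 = 720.10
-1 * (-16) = 16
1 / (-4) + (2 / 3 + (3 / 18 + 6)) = 79 / 12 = 6.58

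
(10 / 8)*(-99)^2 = 49005 / 4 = 12251.25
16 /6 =8 /3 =2.67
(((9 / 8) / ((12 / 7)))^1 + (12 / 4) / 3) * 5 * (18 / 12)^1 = 795 / 64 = 12.42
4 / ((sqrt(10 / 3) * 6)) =sqrt(30) / 15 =0.37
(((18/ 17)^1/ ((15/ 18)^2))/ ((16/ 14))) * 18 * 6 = 61236/ 425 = 144.08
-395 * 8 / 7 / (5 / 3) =-1896 / 7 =-270.86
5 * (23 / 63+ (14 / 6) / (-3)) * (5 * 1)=-650 / 63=-10.32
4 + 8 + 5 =17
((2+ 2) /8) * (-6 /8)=-0.38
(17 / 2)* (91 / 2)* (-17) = -26299 / 4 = -6574.75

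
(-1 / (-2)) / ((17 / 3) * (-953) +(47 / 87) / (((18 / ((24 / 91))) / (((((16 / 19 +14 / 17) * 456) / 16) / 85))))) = -3813355 / 41186742522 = -0.00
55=55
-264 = -264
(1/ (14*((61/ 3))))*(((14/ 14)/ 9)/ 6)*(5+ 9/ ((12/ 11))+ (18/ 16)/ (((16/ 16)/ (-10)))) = 1/ 7686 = 0.00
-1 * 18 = -18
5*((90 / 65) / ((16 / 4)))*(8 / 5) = 36 / 13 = 2.77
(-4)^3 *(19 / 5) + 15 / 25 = -1213 / 5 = -242.60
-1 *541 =-541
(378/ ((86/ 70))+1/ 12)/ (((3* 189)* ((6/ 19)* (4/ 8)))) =3017257/ 877716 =3.44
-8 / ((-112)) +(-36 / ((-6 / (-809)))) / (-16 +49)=-22641 / 154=-147.02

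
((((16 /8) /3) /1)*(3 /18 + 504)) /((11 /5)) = 152.78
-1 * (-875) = 875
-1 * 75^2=-5625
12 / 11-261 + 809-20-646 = -1286 / 11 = -116.91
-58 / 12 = -29 / 6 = -4.83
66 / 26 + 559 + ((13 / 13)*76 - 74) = 563.54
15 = 15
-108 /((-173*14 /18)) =0.80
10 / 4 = 5 / 2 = 2.50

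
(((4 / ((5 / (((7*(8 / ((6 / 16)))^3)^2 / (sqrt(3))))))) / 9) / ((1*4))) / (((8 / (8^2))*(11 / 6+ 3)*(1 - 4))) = -53876069761024*sqrt(3) / 2854035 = -32696196.84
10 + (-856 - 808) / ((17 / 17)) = -1654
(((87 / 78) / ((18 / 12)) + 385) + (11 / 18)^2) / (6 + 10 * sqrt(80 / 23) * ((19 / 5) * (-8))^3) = -14278352864000 * sqrt(115) / 207782937358254297-4675684375 / 554087832955344792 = -0.00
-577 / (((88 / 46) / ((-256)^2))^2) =-81935359541248 / 121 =-677151731745.85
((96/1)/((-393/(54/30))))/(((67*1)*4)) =-72/43885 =-0.00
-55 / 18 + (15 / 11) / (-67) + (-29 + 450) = 5544181 / 13266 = 417.92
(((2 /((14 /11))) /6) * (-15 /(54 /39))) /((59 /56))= -1430 /531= -2.69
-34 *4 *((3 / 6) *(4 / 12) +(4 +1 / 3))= -612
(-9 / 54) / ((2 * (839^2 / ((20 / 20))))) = -1 / 8447052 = -0.00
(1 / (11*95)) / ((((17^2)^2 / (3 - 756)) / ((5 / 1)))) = -753 / 17455889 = -0.00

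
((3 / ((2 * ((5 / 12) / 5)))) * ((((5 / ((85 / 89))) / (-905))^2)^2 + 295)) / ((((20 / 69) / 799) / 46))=11095051244586167579497416 / 16478249917103125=673314903.00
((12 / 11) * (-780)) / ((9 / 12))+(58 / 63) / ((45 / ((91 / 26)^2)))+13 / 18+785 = -1552891 / 4455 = -348.57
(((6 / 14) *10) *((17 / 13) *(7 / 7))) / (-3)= -170 / 91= -1.87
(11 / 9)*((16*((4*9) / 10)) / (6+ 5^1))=32 / 5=6.40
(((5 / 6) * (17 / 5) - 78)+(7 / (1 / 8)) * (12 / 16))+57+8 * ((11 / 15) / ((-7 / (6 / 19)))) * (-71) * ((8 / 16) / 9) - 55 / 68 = 9795379 / 406980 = 24.07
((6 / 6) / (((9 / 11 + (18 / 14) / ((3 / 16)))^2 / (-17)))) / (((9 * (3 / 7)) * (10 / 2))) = -705551 / 47152935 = -0.01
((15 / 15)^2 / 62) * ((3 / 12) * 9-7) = -19 / 248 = -0.08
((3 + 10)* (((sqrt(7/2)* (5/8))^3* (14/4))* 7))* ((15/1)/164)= 8360625* sqrt(14)/671744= 46.57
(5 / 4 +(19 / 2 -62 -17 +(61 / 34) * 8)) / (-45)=733 / 612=1.20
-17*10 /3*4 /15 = -136 /9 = -15.11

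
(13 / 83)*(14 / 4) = 91 / 166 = 0.55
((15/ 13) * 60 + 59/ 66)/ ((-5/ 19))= -1143173/ 4290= -266.47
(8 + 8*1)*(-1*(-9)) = 144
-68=-68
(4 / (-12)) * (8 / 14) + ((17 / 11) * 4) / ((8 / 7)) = 2411 / 462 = 5.22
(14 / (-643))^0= 1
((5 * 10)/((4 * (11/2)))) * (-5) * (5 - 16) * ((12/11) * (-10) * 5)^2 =371900.83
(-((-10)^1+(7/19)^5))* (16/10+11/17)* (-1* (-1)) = 4726138953/210468415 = 22.46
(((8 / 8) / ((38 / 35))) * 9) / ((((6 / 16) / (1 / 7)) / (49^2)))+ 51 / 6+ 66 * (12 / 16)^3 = 4632017 / 608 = 7618.45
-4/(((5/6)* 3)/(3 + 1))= -6.40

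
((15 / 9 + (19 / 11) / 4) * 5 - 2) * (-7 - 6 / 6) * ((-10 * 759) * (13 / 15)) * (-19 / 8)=-6368401 / 6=-1061400.17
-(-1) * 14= 14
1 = 1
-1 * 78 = -78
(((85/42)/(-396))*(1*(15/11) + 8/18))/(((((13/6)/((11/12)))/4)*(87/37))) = -562955/84648564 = -0.01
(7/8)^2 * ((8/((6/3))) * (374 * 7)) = 64141/8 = 8017.62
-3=-3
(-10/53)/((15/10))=-20/159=-0.13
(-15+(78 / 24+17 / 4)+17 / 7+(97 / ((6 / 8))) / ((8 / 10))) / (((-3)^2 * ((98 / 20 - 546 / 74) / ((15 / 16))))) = -6083725 / 924336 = -6.58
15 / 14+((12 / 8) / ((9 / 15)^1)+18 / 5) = 251 / 35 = 7.17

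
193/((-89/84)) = -16212/89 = -182.16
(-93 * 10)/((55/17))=-3162/11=-287.45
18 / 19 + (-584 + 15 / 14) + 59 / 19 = -153981 / 266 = -578.88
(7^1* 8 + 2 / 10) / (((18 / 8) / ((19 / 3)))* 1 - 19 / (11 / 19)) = -234916 / 135695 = -1.73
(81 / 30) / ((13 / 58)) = 783 / 65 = 12.05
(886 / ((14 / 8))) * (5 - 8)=-10632 / 7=-1518.86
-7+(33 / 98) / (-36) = -8243 / 1176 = -7.01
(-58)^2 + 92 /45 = 151472 /45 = 3366.04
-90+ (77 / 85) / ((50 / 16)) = -190634 / 2125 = -89.71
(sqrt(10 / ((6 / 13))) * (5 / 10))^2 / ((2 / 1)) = 65 / 24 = 2.71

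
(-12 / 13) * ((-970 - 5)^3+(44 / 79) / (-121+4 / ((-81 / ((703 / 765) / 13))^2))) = 5306935437711692525835900 / 6202861202641931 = 855562500.00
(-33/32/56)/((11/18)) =-27/896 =-0.03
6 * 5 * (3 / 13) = 90 / 13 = 6.92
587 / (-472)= -587 / 472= -1.24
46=46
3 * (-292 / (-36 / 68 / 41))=203524 / 3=67841.33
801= 801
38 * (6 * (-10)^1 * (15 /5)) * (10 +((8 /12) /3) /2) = -69160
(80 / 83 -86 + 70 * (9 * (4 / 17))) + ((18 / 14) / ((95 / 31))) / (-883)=63.20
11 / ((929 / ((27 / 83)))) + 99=99.00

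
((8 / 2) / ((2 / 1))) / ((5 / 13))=26 / 5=5.20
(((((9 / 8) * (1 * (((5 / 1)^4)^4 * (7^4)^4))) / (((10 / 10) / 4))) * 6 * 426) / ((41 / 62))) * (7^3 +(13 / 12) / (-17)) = 21082208752321496134383087158203125 / 697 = 30247071380662117839860960000000.00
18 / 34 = 0.53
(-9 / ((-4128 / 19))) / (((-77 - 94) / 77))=-77 / 4128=-0.02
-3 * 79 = -237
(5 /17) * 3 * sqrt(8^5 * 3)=1920 * sqrt(6) /17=276.65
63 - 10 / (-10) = 64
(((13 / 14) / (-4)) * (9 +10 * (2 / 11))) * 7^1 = -1547 / 88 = -17.58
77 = 77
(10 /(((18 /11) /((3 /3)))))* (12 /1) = 220 /3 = 73.33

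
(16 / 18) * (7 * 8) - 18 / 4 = 815 / 18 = 45.28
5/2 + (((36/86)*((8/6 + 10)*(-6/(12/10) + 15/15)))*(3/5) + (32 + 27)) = 21549/430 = 50.11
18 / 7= 2.57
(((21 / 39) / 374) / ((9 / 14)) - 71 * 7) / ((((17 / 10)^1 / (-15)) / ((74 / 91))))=3566.05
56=56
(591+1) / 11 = 592 / 11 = 53.82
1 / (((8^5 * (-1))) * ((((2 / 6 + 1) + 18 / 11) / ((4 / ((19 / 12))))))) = -0.00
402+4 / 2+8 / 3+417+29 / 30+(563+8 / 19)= 791191 / 570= 1388.05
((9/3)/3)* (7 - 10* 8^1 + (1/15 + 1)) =-1079/15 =-71.93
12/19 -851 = -16157/19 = -850.37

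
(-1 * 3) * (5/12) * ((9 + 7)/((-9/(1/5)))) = 4/9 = 0.44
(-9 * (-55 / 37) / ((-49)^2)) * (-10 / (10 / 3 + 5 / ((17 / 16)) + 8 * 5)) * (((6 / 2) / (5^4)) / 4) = -15147 / 10882532500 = -0.00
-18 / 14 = -9 / 7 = -1.29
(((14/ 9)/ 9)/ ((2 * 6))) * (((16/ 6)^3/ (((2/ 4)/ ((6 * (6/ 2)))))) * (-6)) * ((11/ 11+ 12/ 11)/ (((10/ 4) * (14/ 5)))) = -47104/ 2673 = -17.62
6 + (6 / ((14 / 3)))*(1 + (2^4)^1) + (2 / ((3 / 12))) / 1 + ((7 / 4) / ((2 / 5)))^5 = 375877893 / 229376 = 1638.70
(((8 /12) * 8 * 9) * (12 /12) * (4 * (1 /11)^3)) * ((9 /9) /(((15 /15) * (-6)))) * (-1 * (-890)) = -28480 /1331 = -21.40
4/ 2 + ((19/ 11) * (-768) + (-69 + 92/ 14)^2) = 1386729/ 539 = 2572.78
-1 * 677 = -677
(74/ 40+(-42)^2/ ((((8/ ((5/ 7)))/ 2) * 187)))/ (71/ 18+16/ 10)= 118971/ 186626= 0.64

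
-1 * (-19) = 19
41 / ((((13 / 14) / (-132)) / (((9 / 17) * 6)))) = -4091472 / 221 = -18513.45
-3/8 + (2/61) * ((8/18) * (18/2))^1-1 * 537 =-537.24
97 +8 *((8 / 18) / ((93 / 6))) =27127 / 279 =97.23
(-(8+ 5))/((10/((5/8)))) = -13/16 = -0.81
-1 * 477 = -477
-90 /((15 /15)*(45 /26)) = -52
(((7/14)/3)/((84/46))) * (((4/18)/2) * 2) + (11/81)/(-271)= 6079/307314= 0.02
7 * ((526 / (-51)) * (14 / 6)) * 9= -25774 / 17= -1516.12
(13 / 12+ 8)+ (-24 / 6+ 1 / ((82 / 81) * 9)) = 2555 / 492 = 5.19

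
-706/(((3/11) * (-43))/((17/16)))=66011/1032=63.96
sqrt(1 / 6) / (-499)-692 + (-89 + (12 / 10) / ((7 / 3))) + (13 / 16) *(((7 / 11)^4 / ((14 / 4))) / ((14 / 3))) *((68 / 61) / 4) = -390348303227 / 500136560-sqrt(6) / 2994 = -780.48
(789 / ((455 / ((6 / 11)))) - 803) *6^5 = -6236773.04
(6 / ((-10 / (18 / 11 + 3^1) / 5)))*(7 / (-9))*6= 714 / 11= 64.91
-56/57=-0.98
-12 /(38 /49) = -294 /19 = -15.47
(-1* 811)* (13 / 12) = -10543 / 12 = -878.58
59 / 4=14.75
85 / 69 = 1.23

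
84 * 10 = 840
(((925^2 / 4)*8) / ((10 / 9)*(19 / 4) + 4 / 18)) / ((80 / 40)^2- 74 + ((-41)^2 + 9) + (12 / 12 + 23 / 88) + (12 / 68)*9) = 465460000 / 2427783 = 191.72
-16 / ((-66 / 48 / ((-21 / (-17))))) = 2688 / 187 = 14.37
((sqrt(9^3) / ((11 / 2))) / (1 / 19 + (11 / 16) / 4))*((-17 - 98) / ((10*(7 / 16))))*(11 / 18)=-223744 / 637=-351.25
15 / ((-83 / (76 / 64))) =-285 / 1328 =-0.21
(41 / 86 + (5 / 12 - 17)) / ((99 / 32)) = -5.21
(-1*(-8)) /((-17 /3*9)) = -8 /51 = -0.16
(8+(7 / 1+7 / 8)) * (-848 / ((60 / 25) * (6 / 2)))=-33655 / 18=-1869.72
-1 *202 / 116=-101 / 58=-1.74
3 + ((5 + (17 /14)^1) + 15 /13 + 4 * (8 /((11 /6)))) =55701 /2002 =27.82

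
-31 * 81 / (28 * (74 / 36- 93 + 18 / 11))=248589 / 247562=1.00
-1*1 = -1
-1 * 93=-93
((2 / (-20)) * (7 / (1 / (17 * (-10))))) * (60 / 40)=357 / 2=178.50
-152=-152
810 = 810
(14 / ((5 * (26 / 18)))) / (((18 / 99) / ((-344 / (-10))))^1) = 119196 / 325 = 366.76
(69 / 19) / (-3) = -23 / 19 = -1.21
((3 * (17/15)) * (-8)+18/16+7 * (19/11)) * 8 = -6153/55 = -111.87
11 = 11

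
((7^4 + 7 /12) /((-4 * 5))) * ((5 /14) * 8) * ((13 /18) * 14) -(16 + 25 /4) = -188525 /54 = -3491.20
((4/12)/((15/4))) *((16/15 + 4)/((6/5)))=152/405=0.38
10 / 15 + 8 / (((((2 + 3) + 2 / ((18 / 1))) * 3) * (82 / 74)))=3218 / 2829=1.14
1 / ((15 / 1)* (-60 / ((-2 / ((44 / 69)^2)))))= 529 / 96800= 0.01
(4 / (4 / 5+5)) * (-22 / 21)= -440 / 609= -0.72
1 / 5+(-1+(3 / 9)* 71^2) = 25193 / 15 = 1679.53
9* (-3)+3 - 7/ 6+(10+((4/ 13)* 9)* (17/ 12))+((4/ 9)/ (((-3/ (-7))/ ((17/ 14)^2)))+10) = 1403/ 4914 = 0.29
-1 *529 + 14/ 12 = -3167/ 6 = -527.83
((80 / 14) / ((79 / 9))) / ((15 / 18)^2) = 2592 / 2765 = 0.94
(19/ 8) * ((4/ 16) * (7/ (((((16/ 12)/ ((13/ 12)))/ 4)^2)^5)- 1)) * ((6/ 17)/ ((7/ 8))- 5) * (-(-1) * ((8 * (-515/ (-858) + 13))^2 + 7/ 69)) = -23931589455044361854786647/ 804859322302464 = -29733878693.96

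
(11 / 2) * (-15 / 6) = -13.75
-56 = -56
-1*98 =-98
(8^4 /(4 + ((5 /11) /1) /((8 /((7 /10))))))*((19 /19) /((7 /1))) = 720896 /4977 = 144.85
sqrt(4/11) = 2* sqrt(11)/11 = 0.60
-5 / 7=-0.71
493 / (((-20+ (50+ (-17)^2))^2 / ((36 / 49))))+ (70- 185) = -19772603 / 171941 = -115.00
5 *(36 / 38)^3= 29160 / 6859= 4.25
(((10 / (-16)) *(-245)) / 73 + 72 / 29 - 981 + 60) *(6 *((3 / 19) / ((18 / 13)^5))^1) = -5762646694519 / 33779597184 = -170.60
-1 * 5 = -5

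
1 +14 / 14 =2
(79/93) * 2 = 158/93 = 1.70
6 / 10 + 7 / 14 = 11 / 10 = 1.10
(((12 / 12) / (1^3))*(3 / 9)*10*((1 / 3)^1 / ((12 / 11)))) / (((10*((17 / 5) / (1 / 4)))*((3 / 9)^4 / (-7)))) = -1155 / 272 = -4.25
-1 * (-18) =18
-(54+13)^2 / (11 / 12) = -53868 / 11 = -4897.09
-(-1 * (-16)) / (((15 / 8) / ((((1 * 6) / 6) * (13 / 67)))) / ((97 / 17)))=-161408 / 17085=-9.45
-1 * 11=-11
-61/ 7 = -8.71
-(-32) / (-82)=-16 / 41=-0.39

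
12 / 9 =4 / 3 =1.33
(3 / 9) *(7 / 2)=7 / 6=1.17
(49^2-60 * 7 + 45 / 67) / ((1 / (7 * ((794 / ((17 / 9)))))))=6641520984 / 1139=5831010.52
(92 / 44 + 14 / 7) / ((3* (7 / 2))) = 30 / 77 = 0.39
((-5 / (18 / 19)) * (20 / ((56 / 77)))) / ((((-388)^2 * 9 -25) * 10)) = -55 / 5134248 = -0.00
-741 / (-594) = 247 / 198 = 1.25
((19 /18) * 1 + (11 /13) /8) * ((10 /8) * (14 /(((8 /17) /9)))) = 646765 /1664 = 388.68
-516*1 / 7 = -516 / 7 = -73.71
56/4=14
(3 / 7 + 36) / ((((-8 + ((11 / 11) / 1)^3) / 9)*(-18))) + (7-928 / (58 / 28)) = -42963 / 98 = -438.40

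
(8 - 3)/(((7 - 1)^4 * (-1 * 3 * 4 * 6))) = -5/93312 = -0.00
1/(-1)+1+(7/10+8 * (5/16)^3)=2417/2560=0.94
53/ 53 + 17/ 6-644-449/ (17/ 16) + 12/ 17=-108329/ 102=-1062.05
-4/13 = -0.31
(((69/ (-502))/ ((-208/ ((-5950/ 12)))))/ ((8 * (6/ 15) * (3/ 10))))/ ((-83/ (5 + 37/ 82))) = 254883125/ 11370484736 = 0.02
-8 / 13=-0.62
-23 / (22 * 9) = -23 / 198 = -0.12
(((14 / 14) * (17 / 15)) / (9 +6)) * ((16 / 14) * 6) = 272 / 525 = 0.52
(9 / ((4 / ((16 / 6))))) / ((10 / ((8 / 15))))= 8 / 25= 0.32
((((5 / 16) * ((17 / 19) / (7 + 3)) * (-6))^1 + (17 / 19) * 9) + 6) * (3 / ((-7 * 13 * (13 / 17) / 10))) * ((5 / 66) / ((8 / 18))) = -2306475 / 2260544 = -1.02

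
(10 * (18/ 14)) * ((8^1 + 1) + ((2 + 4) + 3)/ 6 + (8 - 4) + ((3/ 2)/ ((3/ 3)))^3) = 6435/ 28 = 229.82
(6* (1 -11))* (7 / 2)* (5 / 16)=-525 / 8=-65.62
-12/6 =-2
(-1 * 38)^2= 1444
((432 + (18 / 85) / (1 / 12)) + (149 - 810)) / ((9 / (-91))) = 1751659 / 765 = 2289.75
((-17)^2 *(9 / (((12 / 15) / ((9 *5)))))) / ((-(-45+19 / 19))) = 585225 / 176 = 3325.14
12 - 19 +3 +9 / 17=-59 / 17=-3.47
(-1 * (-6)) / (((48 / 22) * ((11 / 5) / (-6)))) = -15 / 2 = -7.50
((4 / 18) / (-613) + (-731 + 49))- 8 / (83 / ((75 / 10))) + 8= -674.72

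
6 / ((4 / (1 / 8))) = 3 / 16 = 0.19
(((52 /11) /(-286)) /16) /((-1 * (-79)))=-1 /76472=-0.00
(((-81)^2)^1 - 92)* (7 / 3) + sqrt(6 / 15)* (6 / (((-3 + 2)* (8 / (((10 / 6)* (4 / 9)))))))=45283 / 3 - sqrt(10) / 9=15093.98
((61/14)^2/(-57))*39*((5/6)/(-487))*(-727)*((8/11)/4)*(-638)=5099239795/2720382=1874.46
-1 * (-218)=218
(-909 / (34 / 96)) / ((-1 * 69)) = 37.20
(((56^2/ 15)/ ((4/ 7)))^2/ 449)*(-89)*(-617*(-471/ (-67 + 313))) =-129829394855552/ 4142025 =-31344425.70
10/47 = 0.21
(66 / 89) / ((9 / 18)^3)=528 / 89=5.93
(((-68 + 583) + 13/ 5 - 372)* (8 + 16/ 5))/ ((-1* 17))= -40768/ 425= -95.92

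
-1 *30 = -30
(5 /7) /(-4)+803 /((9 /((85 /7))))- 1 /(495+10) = 137852123 /127260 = 1083.23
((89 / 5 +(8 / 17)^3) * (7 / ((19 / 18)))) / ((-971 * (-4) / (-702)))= -9725673321 / 453199685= -21.46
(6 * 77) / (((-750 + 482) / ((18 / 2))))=-2079 / 134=-15.51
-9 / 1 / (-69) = 3 / 23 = 0.13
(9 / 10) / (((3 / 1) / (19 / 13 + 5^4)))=12216 / 65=187.94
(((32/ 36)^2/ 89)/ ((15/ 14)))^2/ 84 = 28672/ 35079534675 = 0.00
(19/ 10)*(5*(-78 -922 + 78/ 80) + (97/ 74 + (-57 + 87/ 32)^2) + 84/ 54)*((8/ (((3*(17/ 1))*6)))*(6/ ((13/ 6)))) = -13254456601/ 47099520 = -281.41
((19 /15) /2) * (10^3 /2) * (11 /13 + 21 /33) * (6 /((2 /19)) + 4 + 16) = 1409800 /39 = 36148.72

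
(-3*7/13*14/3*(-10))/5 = 196/13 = 15.08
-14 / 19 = -0.74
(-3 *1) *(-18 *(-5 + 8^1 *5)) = 1890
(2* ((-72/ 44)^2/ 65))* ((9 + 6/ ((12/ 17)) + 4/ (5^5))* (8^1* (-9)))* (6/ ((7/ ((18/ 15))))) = -91860718464/ 860234375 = -106.79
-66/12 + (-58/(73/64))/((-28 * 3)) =-15007/3066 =-4.89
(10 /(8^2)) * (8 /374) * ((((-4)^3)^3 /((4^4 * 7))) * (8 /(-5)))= 1024 /1309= 0.78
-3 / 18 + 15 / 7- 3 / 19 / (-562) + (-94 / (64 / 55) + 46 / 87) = -78.28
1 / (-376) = -1 / 376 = -0.00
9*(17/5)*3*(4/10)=918/25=36.72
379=379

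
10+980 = 990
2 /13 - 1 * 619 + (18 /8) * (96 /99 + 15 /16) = -5624407 /9152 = -614.55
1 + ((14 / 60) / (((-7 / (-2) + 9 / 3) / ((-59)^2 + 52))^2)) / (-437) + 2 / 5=-173198333 / 1107795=-156.35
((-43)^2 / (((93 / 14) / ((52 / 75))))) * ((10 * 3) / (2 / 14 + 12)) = 476.79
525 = 525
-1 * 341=-341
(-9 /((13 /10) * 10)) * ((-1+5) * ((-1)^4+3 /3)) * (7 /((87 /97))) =-16296 /377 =-43.23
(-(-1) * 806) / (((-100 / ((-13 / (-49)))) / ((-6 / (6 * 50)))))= 5239 / 122500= 0.04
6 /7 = 0.86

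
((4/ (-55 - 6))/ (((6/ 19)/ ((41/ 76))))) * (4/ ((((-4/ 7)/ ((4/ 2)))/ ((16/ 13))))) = 4592/ 2379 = 1.93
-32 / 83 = -0.39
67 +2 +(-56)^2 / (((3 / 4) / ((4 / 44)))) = 14821 / 33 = 449.12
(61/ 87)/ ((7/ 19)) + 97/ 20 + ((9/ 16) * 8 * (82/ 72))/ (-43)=6948913/ 1047480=6.63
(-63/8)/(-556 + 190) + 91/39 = 6895/2928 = 2.35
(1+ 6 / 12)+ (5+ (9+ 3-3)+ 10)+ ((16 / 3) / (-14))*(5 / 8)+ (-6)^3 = -8011 / 42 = -190.74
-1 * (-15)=15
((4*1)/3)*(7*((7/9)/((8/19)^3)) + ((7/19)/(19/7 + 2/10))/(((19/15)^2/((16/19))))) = 745272534587/7656619392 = 97.34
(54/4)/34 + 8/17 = 59/68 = 0.87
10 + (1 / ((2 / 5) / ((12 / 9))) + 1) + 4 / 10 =221 / 15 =14.73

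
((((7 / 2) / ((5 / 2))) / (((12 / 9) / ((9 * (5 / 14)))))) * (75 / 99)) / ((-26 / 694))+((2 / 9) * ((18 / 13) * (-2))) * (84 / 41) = -3260211 / 46904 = -69.51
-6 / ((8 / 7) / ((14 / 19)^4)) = -201684 / 130321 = -1.55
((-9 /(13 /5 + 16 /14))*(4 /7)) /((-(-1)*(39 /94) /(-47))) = 265080 /1703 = 155.65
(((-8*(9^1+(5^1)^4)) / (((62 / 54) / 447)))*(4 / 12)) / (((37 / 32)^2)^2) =-21395832569856 / 58098991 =-368265.13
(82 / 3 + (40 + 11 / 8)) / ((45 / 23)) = 37927 / 1080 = 35.12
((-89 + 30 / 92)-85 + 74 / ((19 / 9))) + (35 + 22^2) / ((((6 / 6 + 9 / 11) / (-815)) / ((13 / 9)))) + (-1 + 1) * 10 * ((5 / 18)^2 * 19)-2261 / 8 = -3528785449 / 10488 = -336459.33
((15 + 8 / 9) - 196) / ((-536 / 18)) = 1621 / 268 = 6.05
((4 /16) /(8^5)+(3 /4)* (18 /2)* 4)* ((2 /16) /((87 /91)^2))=29306003545 /7936671744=3.69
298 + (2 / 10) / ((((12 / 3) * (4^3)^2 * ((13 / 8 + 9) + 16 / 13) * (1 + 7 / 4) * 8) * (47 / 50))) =389044998209 / 1305520128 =298.00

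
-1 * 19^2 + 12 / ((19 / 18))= -6643 / 19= -349.63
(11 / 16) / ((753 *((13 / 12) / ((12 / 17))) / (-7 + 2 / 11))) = -225 / 55471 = -0.00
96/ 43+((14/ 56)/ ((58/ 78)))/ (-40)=443763/ 199520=2.22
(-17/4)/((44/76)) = -323/44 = -7.34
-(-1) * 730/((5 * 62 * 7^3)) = 0.01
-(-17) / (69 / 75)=425 / 23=18.48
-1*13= -13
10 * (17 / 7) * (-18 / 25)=-17.49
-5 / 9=-0.56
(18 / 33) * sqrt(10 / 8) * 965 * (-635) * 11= -1838325 * sqrt(5)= -4110619.66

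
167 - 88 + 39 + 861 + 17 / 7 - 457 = 3671 / 7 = 524.43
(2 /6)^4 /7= 1 /567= 0.00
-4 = -4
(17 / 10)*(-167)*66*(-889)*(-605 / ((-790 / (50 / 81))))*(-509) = -8549348006045 / 2133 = -4008133148.64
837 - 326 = 511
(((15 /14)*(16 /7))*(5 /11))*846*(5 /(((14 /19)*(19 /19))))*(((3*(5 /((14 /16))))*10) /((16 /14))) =3616650000 /3773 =958560.83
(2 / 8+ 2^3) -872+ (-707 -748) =-9275 / 4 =-2318.75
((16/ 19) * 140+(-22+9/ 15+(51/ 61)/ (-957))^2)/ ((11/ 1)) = 103579971848876/ 1978460258225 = 52.35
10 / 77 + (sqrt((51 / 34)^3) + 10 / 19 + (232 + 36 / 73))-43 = 3*sqrt(6) / 4 + 20307759 / 106799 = 191.99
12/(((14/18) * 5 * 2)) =54/35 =1.54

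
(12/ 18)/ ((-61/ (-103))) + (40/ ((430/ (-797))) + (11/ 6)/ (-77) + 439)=365.96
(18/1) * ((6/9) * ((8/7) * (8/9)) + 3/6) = 445/21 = 21.19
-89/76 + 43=3179/76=41.83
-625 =-625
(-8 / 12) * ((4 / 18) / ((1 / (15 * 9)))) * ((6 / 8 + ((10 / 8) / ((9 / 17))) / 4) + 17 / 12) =-1985 / 36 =-55.14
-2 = -2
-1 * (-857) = 857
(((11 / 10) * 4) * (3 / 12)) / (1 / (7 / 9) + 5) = 7 / 40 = 0.18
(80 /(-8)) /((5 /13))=-26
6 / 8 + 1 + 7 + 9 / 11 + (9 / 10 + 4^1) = 3183 / 220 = 14.47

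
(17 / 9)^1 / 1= 1.89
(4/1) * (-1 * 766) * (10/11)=-30640/11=-2785.45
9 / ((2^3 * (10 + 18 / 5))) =45 / 544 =0.08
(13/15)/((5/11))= 143/75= 1.91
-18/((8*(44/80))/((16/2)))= -360/11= -32.73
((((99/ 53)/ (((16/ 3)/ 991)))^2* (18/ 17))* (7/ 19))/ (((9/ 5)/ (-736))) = -69735848257845/ 3629228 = -19215063.99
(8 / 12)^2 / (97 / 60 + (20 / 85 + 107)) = 1360 / 333087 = 0.00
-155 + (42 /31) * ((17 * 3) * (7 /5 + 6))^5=1004867479093829069 /96875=10372825590645.98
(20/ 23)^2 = 400/ 529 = 0.76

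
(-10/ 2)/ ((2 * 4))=-5/ 8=-0.62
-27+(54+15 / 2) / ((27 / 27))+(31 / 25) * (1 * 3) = 1911 / 50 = 38.22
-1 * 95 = -95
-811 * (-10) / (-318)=-4055 / 159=-25.50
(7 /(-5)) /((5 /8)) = -56 /25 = -2.24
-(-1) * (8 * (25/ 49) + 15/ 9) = 5.75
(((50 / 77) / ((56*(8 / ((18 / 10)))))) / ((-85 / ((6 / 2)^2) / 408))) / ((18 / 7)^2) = -0.02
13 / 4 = 3.25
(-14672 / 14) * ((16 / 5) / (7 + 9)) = -1048 / 5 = -209.60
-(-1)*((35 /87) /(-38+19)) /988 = -35 /1633164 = -0.00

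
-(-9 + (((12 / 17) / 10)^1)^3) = 5526909 / 614125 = 9.00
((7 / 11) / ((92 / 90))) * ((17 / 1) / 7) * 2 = 765 / 253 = 3.02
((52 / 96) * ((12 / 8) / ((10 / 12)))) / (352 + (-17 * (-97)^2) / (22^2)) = 4719 / 104150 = 0.05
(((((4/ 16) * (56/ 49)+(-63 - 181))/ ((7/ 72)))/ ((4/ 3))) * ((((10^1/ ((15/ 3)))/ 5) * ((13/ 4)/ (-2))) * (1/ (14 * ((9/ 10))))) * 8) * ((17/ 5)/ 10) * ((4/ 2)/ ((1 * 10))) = 2262156/ 42875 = 52.76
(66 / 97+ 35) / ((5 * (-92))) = -3461 / 44620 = -0.08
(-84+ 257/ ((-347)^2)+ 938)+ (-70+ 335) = 134737928/ 120409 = 1119.00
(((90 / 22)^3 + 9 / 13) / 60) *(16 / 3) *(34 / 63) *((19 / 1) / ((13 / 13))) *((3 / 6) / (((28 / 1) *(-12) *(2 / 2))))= -10736197 / 114459345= -0.09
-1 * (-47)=47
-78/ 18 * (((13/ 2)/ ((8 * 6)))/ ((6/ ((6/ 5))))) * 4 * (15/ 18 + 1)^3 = -2.89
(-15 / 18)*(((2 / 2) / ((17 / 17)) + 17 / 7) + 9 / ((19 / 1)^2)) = -14545 / 5054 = -2.88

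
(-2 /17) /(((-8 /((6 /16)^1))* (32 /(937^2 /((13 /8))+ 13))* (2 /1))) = 21071763 /452608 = 46.56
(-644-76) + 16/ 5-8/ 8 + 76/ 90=-716.96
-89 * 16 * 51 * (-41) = 2977584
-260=-260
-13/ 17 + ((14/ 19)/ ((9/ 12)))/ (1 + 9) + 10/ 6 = 4846/ 4845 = 1.00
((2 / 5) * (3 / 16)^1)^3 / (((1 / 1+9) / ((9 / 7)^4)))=177147 / 1536640000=0.00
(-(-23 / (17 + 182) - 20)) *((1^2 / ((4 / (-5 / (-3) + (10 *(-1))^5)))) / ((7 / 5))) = -6004399925 / 16716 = -359200.76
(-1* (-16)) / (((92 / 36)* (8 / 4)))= 3.13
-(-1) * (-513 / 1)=-513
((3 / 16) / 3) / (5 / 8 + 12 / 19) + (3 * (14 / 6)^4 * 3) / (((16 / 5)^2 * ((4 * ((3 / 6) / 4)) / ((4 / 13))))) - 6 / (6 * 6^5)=155253389 / 9653904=16.08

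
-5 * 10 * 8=-400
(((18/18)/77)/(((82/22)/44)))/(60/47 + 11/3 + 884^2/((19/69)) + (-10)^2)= 117876/2182080104729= 0.00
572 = 572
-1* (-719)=719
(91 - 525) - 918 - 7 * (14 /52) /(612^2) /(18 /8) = -29623434097 /21910824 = -1352.00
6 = 6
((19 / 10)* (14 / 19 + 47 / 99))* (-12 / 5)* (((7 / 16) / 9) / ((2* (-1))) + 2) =-1296751 / 118800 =-10.92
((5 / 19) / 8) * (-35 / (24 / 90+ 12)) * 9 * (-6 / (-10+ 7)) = -23625 / 13984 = -1.69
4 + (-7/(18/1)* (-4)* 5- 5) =61/9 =6.78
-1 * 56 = -56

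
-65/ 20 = -3.25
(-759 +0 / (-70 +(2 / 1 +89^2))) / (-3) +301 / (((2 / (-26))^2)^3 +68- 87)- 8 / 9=2407564629 / 10189930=236.27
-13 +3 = -10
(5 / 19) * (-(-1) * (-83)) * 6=-2490 / 19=-131.05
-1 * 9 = -9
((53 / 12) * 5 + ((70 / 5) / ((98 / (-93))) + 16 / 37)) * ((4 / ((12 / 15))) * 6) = 143435 / 518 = 276.90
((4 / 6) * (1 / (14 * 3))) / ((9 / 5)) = 5 / 567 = 0.01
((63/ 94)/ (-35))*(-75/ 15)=9/ 94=0.10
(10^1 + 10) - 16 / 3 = 44 / 3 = 14.67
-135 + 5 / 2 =-132.50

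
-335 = -335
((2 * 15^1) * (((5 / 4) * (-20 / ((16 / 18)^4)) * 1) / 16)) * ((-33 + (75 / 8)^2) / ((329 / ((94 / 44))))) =-8643297375 / 322961408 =-26.76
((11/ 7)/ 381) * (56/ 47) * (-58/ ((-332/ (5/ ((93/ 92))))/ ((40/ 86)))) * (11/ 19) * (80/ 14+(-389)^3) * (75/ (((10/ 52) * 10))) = -691705678547540800/ 263501272209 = -2625056.31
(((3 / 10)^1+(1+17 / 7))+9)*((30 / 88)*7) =243 / 8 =30.38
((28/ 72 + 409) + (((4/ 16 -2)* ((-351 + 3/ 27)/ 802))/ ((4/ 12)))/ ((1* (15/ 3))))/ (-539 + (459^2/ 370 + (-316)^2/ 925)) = 5472827065/ 1847569806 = 2.96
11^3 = 1331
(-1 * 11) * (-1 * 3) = 33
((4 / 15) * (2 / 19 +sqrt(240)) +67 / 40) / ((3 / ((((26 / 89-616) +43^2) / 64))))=37.48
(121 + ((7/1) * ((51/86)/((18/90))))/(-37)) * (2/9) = 383237/14319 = 26.76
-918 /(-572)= 459 /286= 1.60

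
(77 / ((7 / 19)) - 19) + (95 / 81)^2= 1255615 / 6561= 191.38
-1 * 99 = -99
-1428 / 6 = -238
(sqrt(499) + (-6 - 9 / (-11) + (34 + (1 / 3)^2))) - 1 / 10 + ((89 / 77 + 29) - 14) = sqrt(499) + 311747 / 6930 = 67.32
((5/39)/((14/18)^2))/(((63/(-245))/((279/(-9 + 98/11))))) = 230175/91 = 2529.40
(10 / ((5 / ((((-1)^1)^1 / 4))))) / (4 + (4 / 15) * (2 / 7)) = -0.12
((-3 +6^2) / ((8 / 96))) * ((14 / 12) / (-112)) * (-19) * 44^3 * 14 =93468144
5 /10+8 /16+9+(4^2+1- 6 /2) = 24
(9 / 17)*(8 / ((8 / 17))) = 9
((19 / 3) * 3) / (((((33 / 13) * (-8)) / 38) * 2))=-4693 / 264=-17.78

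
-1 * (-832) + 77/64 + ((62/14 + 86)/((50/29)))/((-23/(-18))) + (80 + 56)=260240357/257600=1010.25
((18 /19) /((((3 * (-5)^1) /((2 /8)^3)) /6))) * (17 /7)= -153 /10640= -0.01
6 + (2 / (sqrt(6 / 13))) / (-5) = 6 -sqrt(78) / 15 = 5.41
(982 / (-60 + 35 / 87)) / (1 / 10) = -170868 / 1037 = -164.77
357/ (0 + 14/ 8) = 204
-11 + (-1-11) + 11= -12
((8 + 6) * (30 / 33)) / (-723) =-140 / 7953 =-0.02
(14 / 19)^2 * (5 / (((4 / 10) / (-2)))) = -4900 / 361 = -13.57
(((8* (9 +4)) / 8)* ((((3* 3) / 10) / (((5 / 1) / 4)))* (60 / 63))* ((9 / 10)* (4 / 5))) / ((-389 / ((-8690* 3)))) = 29281824 / 68075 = 430.14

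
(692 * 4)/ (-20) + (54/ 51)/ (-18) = -11769/ 85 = -138.46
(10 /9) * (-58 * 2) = -1160 /9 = -128.89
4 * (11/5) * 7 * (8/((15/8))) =19712/75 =262.83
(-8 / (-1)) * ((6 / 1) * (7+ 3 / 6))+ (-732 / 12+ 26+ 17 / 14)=4567 / 14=326.21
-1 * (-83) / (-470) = -83 / 470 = -0.18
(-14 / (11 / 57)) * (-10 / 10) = 798 / 11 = 72.55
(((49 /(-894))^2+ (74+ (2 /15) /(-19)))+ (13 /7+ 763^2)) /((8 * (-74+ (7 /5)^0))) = -309458446544777 /310391292960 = -996.99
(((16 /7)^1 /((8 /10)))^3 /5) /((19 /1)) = 1600 /6517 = 0.25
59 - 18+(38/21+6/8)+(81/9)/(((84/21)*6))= 7381/168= 43.93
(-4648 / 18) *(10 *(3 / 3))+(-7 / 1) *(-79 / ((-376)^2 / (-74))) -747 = -2118208693 / 636192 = -3329.51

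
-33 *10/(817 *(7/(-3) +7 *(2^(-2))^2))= 15840/74347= 0.21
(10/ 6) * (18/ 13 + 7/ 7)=155/ 39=3.97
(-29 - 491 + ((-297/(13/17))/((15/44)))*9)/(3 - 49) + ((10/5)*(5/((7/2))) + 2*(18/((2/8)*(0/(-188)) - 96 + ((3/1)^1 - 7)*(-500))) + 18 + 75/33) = 2014506089/7827820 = 257.35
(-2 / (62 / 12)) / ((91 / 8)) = -96 / 2821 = -0.03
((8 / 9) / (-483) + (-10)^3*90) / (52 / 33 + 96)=-1075882522 / 1166445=-922.36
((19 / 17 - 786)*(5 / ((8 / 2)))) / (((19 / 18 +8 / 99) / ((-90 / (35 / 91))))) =17172441 / 85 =202028.72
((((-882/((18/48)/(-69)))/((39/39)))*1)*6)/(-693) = -15456/11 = -1405.09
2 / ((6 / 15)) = 5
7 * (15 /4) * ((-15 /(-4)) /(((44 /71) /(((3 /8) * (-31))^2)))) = 967174425 /45056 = 21466.05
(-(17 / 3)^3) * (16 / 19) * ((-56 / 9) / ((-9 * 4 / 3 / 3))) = -1100512 / 4617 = -238.36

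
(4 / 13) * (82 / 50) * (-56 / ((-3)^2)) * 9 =-9184 / 325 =-28.26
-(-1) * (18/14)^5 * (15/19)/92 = 885735/29378636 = 0.03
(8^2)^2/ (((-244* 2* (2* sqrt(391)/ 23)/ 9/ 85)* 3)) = -3840* sqrt(391)/ 61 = -1244.77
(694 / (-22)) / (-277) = 347 / 3047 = 0.11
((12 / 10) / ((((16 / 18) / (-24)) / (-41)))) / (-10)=-3321 / 25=-132.84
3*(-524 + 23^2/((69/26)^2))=-4040/3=-1346.67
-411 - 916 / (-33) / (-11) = -150109 / 363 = -413.52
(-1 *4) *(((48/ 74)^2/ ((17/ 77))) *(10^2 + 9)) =-19337472/ 23273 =-830.90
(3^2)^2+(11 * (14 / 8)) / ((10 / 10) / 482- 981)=76581685 / 945682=80.98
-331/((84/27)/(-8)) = 5958/7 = 851.14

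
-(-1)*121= 121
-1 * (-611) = 611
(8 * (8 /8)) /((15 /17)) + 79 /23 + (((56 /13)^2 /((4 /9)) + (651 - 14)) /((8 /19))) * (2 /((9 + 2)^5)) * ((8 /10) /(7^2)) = 117392659798 /9390078555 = 12.50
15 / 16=0.94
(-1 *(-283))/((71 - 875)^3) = -283/519718464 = -0.00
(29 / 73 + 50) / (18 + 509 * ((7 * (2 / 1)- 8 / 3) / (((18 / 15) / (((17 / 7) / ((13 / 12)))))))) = 1004367 / 215126182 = 0.00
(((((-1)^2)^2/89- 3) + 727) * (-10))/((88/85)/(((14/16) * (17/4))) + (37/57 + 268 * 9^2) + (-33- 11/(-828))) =-102538069716600/306985447074203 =-0.33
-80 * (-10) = 800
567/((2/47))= 13324.50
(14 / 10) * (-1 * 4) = -28 / 5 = -5.60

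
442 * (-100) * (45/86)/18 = -55250/43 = -1284.88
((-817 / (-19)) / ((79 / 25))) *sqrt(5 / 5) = 13.61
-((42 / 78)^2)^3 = -117649 / 4826809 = -0.02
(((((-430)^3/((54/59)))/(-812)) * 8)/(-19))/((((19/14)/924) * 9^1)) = -2889602408000/847989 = -3407594.21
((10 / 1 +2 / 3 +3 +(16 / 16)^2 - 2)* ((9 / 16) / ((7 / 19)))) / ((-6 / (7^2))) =-2527 / 16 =-157.94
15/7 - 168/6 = -181/7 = -25.86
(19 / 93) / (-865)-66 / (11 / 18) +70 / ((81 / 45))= -16678987 / 241335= -69.11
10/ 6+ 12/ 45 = 29/ 15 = 1.93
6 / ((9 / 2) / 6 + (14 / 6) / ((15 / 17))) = 1080 / 611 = 1.77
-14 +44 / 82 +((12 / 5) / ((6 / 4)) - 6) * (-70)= 12076 / 41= 294.54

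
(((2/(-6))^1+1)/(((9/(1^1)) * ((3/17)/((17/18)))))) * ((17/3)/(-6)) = -4913/13122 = -0.37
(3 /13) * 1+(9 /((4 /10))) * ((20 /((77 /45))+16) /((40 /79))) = 4927443 /4004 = 1230.63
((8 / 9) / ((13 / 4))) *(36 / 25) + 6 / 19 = 4382 / 6175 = 0.71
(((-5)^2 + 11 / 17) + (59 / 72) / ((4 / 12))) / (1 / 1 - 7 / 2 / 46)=263741 / 8670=30.42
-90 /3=-30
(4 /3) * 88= 352 /3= 117.33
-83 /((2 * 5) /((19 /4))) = -1577 /40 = -39.42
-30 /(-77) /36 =5 /462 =0.01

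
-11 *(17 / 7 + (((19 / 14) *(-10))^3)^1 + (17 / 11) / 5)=47103979 / 1715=27465.88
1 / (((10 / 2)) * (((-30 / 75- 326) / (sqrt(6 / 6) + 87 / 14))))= -101 / 22848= -0.00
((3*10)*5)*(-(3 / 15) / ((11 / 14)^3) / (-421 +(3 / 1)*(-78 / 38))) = 391020 / 2700599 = 0.14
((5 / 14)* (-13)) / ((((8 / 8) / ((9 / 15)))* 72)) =-13 / 336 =-0.04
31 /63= 0.49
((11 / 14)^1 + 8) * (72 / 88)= 1107 / 154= 7.19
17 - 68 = -51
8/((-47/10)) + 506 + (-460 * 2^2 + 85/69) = -4327687/3243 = -1334.47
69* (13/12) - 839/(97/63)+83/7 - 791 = -3393127/2716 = -1249.31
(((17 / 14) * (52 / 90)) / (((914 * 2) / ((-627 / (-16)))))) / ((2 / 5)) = 46189 / 1228416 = 0.04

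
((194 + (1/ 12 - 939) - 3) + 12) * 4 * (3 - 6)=8831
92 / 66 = 1.39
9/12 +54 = 219/4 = 54.75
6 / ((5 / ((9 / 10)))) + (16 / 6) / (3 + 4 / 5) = 2539 / 1425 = 1.78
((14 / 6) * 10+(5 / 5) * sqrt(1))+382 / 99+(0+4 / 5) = 14351 / 495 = 28.99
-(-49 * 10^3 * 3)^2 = -21609000000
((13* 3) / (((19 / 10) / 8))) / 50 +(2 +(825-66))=72607 / 95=764.28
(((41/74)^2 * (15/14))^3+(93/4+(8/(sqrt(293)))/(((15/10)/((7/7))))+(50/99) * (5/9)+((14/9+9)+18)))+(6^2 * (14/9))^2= 16 * sqrt(293)/879+1279932372019814538629/401469104657263104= 3188.43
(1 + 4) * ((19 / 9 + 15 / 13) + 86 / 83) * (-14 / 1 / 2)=-1461880 / 9711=-150.54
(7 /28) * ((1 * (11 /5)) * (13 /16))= 143 /320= 0.45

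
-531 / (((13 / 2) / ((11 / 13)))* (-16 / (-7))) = -40887 / 1352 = -30.24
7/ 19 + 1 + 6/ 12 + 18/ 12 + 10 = 254/ 19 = 13.37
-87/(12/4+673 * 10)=-87/6733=-0.01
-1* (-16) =16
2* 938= 1876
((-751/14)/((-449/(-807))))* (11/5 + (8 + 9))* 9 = -261816624/15715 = -16660.30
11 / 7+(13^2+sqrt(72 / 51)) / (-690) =6407 / 4830 - sqrt(102) / 5865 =1.32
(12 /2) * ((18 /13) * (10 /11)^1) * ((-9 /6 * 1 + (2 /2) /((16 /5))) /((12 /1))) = -855 /1144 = -0.75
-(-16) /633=16 /633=0.03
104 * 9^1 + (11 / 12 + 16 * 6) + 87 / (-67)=829421 / 804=1031.62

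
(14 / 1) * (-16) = -224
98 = 98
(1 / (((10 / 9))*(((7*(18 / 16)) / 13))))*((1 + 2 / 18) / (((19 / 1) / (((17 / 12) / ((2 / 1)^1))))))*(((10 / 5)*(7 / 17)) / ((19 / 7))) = 182 / 9747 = 0.02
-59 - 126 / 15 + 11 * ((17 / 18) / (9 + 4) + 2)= -44.60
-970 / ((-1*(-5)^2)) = 194 / 5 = 38.80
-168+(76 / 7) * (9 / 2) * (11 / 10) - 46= -5609 / 35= -160.26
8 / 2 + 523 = 527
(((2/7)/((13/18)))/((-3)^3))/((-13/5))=20/3549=0.01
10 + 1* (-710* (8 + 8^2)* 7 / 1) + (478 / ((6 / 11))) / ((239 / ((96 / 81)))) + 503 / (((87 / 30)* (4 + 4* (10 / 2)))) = -3362061943 / 9396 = -357818.43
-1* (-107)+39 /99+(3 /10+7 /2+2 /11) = 18377 /165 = 111.38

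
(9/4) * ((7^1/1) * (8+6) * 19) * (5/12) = 13965/8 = 1745.62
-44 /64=-11 /16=-0.69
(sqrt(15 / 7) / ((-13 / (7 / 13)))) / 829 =-sqrt(105) / 140101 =-0.00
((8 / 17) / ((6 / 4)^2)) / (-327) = -32 / 50031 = -0.00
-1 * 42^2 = -1764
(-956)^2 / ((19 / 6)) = 5483616 / 19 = 288611.37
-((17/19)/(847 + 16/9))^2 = -23409/21065909881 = -0.00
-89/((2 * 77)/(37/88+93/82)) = -499201/555632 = -0.90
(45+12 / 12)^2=2116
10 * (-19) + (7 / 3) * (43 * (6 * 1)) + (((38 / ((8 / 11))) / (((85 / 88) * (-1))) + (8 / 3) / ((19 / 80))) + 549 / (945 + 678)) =968440249 / 2621145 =369.47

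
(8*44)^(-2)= 1 / 123904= 0.00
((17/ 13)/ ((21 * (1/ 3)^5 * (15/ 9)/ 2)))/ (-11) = -8262/ 5005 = -1.65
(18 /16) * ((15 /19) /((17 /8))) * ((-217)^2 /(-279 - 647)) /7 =-908145 /299098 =-3.04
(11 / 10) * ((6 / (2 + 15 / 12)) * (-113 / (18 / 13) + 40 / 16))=-31328 / 195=-160.66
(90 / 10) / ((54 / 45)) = 15 / 2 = 7.50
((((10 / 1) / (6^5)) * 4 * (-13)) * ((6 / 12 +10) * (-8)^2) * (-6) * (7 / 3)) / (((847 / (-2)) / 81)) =-14560 / 121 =-120.33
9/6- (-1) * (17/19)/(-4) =1.28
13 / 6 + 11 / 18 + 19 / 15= 182 / 45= 4.04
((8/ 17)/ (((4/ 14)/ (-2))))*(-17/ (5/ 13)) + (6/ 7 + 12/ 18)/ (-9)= 137432/ 945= 145.43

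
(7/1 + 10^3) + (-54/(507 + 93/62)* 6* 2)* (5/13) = 1006.51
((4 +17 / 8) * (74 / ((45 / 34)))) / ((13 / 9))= 30821 / 130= 237.08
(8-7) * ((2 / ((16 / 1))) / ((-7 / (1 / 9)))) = -1 / 504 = -0.00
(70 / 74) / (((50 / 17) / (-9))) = -1071 / 370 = -2.89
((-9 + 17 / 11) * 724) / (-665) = 59368 / 7315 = 8.12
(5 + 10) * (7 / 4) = 105 / 4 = 26.25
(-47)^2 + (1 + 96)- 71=2235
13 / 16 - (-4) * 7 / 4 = 125 / 16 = 7.81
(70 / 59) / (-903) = -10 / 7611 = -0.00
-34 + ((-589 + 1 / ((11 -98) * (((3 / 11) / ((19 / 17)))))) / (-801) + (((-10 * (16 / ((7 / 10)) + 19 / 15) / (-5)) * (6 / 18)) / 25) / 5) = -515227967062 / 15548911875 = -33.14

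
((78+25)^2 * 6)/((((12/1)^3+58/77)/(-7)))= -17154753/66557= -257.75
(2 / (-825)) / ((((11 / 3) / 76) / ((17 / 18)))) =-1292 / 27225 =-0.05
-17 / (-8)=17 / 8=2.12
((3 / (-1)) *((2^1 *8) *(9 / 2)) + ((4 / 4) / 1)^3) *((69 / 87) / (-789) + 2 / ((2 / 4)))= -19672715 / 22881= -859.78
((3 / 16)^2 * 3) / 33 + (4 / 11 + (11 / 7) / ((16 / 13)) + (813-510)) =6005135 / 19712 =304.64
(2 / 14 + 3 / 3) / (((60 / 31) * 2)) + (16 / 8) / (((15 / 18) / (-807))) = -203333 / 105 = -1936.50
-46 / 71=-0.65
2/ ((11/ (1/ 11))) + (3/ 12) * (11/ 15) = 1451/ 7260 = 0.20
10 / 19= 0.53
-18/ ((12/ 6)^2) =-9/ 2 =-4.50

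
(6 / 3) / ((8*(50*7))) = 0.00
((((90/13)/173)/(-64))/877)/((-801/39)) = 0.00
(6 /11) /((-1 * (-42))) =1 /77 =0.01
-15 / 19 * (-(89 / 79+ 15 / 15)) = 2520 / 1501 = 1.68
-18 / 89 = -0.20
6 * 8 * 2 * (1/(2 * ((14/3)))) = 72/7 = 10.29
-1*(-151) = 151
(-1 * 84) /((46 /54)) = -2268 /23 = -98.61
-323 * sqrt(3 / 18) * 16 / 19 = -136 * sqrt(6) / 3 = -111.04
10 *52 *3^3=14040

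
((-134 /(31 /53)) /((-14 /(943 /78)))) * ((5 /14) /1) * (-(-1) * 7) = 16742965 /33852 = 494.59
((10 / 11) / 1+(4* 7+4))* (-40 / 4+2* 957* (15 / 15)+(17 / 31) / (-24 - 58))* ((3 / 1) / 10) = 2628093393 / 139810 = 18797.61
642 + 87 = 729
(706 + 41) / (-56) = -747 / 56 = -13.34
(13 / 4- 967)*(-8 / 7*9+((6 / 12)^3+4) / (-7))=335385 / 32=10480.78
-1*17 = -17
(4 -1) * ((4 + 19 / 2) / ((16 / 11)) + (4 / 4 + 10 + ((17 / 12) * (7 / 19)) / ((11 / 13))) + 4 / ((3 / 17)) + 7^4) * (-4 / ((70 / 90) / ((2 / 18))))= -4190.68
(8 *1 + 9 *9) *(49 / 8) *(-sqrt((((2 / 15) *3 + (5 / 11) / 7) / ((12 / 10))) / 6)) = -623 *sqrt(13783) / 528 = -138.52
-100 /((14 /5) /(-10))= 2500 /7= 357.14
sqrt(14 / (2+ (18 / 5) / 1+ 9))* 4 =4* sqrt(5110) / 73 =3.92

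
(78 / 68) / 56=39 / 1904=0.02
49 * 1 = 49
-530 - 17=-547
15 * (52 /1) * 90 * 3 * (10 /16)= 131625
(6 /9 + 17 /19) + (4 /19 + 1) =2.77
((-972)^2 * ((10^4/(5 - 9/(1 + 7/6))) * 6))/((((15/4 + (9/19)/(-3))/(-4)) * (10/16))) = -9190858752000/77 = -119361801974.03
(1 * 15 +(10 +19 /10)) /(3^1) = 269 /30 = 8.97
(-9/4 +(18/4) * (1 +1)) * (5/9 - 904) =-24393/4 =-6098.25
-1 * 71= -71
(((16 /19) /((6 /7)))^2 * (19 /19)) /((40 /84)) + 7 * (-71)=-2680279 /5415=-494.97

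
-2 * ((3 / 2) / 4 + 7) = -59 / 4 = -14.75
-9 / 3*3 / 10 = -9 / 10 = -0.90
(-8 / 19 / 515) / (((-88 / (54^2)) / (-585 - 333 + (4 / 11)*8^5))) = 352760184 / 1183985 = 297.94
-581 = -581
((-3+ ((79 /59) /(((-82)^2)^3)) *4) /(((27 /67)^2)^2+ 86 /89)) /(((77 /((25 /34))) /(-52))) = 1568191022948606565598505 /1044976849411013565269608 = 1.50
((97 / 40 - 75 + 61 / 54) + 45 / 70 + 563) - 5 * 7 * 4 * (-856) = 120332.20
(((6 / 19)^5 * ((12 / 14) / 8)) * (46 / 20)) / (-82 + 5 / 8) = -178848 / 18805971905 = -0.00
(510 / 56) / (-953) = -255 / 26684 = -0.01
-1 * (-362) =362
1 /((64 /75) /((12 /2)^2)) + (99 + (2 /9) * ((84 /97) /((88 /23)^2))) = 79549055 /563376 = 141.20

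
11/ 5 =2.20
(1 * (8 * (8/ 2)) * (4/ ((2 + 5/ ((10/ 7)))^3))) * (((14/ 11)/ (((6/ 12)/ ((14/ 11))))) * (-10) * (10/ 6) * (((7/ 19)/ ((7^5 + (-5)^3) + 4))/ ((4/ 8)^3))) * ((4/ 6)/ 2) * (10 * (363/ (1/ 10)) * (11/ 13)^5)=-6799851520000/ 176568757443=-38.51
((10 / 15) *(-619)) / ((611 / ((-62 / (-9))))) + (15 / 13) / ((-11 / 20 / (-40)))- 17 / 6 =27739055 / 362934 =76.43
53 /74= 0.72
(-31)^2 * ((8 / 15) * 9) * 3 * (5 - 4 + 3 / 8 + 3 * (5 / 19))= 2845521 / 95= 29952.85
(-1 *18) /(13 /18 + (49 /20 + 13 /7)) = -22680 /6337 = -3.58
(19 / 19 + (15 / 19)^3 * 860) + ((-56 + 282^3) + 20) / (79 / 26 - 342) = -567661472803 / 8635481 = -65735.94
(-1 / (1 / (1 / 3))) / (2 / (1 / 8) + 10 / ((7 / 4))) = -7 / 456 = -0.02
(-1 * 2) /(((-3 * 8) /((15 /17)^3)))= 1125 /19652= 0.06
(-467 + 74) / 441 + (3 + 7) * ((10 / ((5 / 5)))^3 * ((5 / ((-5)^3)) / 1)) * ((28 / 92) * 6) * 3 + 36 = -7290097 / 3381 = -2156.20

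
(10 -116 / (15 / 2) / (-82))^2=39262756 / 378225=103.81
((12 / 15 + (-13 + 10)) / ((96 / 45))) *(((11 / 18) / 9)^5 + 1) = -1227349880713 / 1190155742208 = -1.03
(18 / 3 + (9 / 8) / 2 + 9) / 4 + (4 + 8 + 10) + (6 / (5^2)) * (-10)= 7517 / 320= 23.49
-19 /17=-1.12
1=1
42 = 42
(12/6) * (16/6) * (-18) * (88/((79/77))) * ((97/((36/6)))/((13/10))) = -105163520/1027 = -102398.75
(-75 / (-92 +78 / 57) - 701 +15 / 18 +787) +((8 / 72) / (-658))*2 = 87.66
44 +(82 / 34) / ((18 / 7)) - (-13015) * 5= 19926701 / 306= 65119.94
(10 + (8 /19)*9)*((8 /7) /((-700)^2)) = 131 /4073125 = 0.00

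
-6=-6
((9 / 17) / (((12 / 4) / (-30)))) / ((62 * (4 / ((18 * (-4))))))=810 / 527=1.54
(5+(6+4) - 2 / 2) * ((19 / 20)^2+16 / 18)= 45143 / 1800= 25.08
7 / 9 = 0.78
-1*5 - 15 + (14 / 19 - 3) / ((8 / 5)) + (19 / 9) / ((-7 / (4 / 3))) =-626747 / 28728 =-21.82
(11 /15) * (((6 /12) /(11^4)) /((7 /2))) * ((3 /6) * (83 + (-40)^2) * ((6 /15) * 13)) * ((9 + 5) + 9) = 15249 /21175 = 0.72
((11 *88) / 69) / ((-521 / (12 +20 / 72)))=-0.33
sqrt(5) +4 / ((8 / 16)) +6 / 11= sqrt(5) +94 / 11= 10.78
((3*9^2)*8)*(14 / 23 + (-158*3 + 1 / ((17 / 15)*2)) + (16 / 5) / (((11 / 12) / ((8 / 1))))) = -18604500876 / 21505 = -865124.43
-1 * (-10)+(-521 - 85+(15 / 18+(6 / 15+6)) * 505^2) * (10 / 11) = 5029325 / 3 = 1676441.67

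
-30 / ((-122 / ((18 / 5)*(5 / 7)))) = 270 / 427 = 0.63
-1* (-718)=718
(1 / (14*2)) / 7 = 1 / 196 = 0.01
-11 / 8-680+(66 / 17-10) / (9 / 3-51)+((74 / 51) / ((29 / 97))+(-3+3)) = -2667699 / 3944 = -676.39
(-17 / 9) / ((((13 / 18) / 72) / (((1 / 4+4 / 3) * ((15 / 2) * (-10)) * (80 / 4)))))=5814000 / 13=447230.77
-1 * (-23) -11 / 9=196 / 9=21.78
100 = 100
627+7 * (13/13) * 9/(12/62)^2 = 9235/4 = 2308.75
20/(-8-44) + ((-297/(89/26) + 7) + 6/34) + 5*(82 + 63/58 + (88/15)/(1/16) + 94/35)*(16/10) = 81281762539/59892105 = 1357.14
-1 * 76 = -76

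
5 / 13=0.38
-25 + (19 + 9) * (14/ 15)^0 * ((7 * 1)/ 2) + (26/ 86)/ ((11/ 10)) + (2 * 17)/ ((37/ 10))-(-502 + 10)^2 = -241981.54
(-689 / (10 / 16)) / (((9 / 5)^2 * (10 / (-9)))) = 2756 / 9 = 306.22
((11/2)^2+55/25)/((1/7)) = 4543/20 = 227.15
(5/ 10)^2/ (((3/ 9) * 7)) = 3/ 28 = 0.11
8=8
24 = 24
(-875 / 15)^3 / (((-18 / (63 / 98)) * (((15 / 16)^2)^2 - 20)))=-2508800000 / 6804513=-368.70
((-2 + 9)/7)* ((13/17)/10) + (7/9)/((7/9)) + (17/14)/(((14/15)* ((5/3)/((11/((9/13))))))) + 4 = 291209/16660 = 17.48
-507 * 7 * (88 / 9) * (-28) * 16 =46638592 / 3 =15546197.33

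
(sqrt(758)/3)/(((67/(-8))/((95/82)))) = -380*sqrt(758)/8241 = -1.27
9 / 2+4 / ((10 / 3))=57 / 10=5.70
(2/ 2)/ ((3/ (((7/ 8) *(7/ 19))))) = 49/ 456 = 0.11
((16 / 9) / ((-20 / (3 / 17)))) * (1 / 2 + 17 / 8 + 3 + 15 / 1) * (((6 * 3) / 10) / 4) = -99 / 680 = -0.15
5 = 5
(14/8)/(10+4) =1/8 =0.12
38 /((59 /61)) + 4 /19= 44278 /1121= 39.50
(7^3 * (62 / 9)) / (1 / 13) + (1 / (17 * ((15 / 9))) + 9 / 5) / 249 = 1950411658 / 63495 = 30717.56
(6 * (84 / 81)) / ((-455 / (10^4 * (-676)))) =832000 / 9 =92444.44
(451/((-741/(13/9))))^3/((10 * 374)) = -8339441/45901936980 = -0.00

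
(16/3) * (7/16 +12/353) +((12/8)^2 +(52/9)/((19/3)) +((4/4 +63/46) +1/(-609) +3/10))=5226370663/626299660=8.34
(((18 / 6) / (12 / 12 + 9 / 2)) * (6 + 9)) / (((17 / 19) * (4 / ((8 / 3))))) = 1140 / 187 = 6.10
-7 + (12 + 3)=8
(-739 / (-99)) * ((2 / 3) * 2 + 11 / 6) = 14041 / 594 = 23.64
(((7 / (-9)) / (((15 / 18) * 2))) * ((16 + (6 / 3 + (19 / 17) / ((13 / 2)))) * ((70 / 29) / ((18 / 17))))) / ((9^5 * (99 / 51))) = -3345328 / 19834972443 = -0.00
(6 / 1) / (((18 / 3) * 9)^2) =1 / 486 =0.00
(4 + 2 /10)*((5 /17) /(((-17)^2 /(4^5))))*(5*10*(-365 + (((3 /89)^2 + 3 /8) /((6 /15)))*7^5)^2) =16080690698443947345000 /308252630033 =52167245731.93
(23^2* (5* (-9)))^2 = 566678025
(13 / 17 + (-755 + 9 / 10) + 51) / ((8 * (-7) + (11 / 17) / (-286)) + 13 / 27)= 41908347 / 3312925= 12.65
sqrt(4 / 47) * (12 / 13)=24 * sqrt(47) / 611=0.27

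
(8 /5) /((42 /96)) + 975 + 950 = 1928.66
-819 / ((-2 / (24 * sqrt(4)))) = 19656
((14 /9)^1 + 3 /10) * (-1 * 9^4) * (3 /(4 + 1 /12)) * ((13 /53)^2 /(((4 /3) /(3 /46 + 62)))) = -317198099439 /12662972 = -25049.26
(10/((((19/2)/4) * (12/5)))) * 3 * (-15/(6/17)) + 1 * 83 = -2673/19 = -140.68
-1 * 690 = -690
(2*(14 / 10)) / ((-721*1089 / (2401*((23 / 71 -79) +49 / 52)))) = 689070193 / 1035301410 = 0.67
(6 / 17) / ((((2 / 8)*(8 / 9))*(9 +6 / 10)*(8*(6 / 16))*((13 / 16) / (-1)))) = -15 / 221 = -0.07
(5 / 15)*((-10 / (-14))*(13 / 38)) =65 / 798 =0.08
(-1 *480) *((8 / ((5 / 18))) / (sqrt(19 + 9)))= -2612.49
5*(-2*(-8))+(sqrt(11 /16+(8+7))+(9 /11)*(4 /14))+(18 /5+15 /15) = sqrt(251) /4+32661 /385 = 88.79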